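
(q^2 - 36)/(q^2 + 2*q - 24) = (q - 6)/(q - 4)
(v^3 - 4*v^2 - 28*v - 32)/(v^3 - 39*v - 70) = (v^2 - 6*v - 16)/(v^2 - 2*v - 35)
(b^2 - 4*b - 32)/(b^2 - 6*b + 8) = (b^2 - 4*b - 32)/(b^2 - 6*b + 8)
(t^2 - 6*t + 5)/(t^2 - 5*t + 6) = (t^2 - 6*t + 5)/(t^2 - 5*t + 6)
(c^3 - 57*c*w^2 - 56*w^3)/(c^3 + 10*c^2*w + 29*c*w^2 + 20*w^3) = (c^2 - c*w - 56*w^2)/(c^2 + 9*c*w + 20*w^2)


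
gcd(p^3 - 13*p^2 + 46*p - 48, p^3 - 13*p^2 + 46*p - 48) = p^3 - 13*p^2 + 46*p - 48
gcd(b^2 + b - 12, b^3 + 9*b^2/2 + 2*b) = b + 4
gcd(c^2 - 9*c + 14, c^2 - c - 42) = c - 7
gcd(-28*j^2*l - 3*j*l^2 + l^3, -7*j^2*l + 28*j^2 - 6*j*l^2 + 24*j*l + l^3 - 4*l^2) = 7*j - l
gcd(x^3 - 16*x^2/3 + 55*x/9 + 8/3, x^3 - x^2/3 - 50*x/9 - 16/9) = x^2 - 7*x/3 - 8/9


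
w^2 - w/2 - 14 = (w - 4)*(w + 7/2)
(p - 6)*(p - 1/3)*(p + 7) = p^3 + 2*p^2/3 - 127*p/3 + 14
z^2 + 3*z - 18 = (z - 3)*(z + 6)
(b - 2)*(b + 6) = b^2 + 4*b - 12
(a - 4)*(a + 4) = a^2 - 16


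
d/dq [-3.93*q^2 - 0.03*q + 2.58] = -7.86*q - 0.03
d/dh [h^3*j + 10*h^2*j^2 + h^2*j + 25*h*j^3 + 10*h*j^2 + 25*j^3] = j*(3*h^2 + 20*h*j + 2*h + 25*j^2 + 10*j)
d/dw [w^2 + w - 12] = 2*w + 1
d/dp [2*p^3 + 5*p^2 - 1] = 2*p*(3*p + 5)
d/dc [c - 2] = 1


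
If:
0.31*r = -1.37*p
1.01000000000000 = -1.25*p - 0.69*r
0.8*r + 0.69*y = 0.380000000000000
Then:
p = 0.56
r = -2.48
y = 3.43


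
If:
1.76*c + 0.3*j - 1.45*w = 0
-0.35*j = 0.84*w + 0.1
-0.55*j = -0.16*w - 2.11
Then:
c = -1.84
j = 3.39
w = -1.53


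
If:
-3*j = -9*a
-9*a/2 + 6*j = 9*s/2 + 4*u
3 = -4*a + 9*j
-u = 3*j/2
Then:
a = 3/23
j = 9/23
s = 21/23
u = -27/46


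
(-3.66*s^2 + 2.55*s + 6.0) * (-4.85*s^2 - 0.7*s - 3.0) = 17.751*s^4 - 9.8055*s^3 - 19.905*s^2 - 11.85*s - 18.0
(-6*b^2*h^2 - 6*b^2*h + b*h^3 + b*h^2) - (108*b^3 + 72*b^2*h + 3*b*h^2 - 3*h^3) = -108*b^3 - 6*b^2*h^2 - 78*b^2*h + b*h^3 - 2*b*h^2 + 3*h^3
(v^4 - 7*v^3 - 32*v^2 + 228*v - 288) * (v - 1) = v^5 - 8*v^4 - 25*v^3 + 260*v^2 - 516*v + 288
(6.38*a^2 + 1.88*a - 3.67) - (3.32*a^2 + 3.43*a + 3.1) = 3.06*a^2 - 1.55*a - 6.77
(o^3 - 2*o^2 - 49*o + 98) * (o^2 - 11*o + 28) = o^5 - 13*o^4 + o^3 + 581*o^2 - 2450*o + 2744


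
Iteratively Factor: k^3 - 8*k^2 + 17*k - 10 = (k - 2)*(k^2 - 6*k + 5) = (k - 2)*(k - 1)*(k - 5)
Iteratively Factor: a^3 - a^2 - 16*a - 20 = (a - 5)*(a^2 + 4*a + 4) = (a - 5)*(a + 2)*(a + 2)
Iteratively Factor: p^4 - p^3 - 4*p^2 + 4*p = (p)*(p^3 - p^2 - 4*p + 4) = p*(p + 2)*(p^2 - 3*p + 2) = p*(p - 2)*(p + 2)*(p - 1)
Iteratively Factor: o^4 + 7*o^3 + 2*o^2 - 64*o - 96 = (o + 2)*(o^3 + 5*o^2 - 8*o - 48) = (o - 3)*(o + 2)*(o^2 + 8*o + 16) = (o - 3)*(o + 2)*(o + 4)*(o + 4)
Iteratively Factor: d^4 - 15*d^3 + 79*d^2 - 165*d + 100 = (d - 5)*(d^3 - 10*d^2 + 29*d - 20) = (d - 5)*(d - 1)*(d^2 - 9*d + 20) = (d - 5)*(d - 4)*(d - 1)*(d - 5)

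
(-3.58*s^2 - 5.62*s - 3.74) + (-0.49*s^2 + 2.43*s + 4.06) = -4.07*s^2 - 3.19*s + 0.319999999999999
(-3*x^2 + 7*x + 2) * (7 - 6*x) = 18*x^3 - 63*x^2 + 37*x + 14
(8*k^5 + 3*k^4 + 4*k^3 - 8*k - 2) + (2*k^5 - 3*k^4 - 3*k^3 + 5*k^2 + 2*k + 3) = 10*k^5 + k^3 + 5*k^2 - 6*k + 1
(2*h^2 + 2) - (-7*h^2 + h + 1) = 9*h^2 - h + 1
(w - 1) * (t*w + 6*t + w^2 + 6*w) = t*w^2 + 5*t*w - 6*t + w^3 + 5*w^2 - 6*w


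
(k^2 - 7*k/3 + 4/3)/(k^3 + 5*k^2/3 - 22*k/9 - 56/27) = 9*(k - 1)/(9*k^2 + 27*k + 14)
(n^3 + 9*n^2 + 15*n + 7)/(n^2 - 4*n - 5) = (n^2 + 8*n + 7)/(n - 5)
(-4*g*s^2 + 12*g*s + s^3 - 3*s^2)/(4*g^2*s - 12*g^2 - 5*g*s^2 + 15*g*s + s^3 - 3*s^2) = s/(-g + s)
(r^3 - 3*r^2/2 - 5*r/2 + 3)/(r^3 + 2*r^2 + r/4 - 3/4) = 2*(r^2 - 3*r + 2)/(2*r^2 + r - 1)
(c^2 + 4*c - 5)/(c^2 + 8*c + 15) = (c - 1)/(c + 3)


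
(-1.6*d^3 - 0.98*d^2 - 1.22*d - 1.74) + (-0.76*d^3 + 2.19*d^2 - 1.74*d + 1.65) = -2.36*d^3 + 1.21*d^2 - 2.96*d - 0.0900000000000001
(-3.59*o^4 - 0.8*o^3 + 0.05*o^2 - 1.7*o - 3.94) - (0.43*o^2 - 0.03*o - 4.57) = -3.59*o^4 - 0.8*o^3 - 0.38*o^2 - 1.67*o + 0.63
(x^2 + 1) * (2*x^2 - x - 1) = 2*x^4 - x^3 + x^2 - x - 1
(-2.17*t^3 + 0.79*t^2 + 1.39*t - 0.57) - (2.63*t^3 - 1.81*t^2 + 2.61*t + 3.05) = -4.8*t^3 + 2.6*t^2 - 1.22*t - 3.62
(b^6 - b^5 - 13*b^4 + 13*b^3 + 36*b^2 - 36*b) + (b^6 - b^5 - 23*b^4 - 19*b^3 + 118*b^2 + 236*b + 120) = 2*b^6 - 2*b^5 - 36*b^4 - 6*b^3 + 154*b^2 + 200*b + 120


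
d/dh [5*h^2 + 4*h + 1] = 10*h + 4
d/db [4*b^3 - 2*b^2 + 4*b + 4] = 12*b^2 - 4*b + 4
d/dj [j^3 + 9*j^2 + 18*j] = 3*j^2 + 18*j + 18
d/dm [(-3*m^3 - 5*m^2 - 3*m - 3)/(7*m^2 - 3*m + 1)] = (-21*m^4 + 18*m^3 + 27*m^2 + 32*m - 12)/(49*m^4 - 42*m^3 + 23*m^2 - 6*m + 1)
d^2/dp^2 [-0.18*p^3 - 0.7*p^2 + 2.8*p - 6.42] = -1.08*p - 1.4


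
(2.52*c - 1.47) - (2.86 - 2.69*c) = 5.21*c - 4.33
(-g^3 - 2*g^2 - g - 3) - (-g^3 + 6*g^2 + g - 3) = -8*g^2 - 2*g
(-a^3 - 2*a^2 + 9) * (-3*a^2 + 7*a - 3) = 3*a^5 - a^4 - 11*a^3 - 21*a^2 + 63*a - 27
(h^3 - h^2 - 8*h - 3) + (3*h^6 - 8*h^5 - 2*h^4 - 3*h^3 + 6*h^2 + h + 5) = 3*h^6 - 8*h^5 - 2*h^4 - 2*h^3 + 5*h^2 - 7*h + 2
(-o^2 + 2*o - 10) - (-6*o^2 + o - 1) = 5*o^2 + o - 9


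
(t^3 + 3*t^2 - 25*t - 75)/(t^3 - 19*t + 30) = (t^2 - 2*t - 15)/(t^2 - 5*t + 6)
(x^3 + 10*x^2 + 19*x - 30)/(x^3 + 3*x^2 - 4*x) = (x^2 + 11*x + 30)/(x*(x + 4))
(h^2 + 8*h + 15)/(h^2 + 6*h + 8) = (h^2 + 8*h + 15)/(h^2 + 6*h + 8)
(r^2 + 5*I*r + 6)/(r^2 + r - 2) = (r^2 + 5*I*r + 6)/(r^2 + r - 2)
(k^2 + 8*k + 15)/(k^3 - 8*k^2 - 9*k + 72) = (k + 5)/(k^2 - 11*k + 24)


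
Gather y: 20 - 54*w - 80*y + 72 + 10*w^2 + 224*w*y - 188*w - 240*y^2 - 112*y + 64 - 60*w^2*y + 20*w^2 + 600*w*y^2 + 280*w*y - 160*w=30*w^2 - 402*w + y^2*(600*w - 240) + y*(-60*w^2 + 504*w - 192) + 156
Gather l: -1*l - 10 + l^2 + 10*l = l^2 + 9*l - 10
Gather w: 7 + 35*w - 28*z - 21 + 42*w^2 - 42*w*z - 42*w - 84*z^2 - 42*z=42*w^2 + w*(-42*z - 7) - 84*z^2 - 70*z - 14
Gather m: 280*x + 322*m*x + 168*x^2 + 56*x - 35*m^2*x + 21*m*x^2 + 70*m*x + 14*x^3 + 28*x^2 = -35*m^2*x + m*(21*x^2 + 392*x) + 14*x^3 + 196*x^2 + 336*x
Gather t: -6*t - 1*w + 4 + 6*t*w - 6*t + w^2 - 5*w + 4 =t*(6*w - 12) + w^2 - 6*w + 8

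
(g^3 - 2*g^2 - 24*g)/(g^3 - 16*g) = (g - 6)/(g - 4)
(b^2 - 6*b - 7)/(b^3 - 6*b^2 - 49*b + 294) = (b + 1)/(b^2 + b - 42)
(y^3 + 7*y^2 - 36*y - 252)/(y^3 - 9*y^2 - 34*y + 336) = (y^2 + y - 42)/(y^2 - 15*y + 56)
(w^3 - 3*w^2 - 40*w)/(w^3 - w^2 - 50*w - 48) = w*(w + 5)/(w^2 + 7*w + 6)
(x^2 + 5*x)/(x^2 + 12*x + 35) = x/(x + 7)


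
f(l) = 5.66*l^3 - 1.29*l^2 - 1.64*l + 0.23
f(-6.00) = -1258.93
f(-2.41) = -82.54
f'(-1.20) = 25.91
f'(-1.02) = 18.66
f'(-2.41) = 103.20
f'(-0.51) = 4.09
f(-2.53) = -95.54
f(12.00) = 9575.27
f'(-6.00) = 625.12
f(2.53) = 79.48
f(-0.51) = -0.02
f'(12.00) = 2412.52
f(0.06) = 0.13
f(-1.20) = -9.44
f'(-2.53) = 113.57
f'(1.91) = 55.38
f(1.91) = 31.83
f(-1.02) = -5.45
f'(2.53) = 100.52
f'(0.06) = -1.73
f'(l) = 16.98*l^2 - 2.58*l - 1.64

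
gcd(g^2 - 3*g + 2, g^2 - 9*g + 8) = g - 1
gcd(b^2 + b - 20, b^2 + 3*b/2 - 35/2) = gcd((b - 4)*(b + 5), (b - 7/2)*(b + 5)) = b + 5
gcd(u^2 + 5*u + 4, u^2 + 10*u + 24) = u + 4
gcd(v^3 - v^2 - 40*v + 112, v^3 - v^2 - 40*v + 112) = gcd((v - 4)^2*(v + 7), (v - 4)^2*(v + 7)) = v^3 - v^2 - 40*v + 112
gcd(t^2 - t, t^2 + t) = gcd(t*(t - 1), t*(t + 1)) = t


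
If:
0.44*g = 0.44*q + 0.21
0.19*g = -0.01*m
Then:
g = q + 0.477272727272727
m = -19.0*q - 9.06818181818182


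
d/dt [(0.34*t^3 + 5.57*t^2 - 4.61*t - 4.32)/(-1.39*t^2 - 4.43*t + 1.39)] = (-0.4726*t^4 - 3.0124*t^3 - 29.6652*t^2 + 3.475*t - 25.5455)/(1.9321*t^4 + 12.3154*t^3 + 15.7607*t^2 - 12.3154*t + 1.9321)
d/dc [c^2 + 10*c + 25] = 2*c + 10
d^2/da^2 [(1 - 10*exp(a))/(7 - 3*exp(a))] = (201*exp(a) + 469)*exp(a)/(27*exp(3*a) - 189*exp(2*a) + 441*exp(a) - 343)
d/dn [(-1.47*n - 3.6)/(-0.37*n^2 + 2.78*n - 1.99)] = (-0.5439*n^2 - 2.664*n + 12.9333)/(0.1369*n^4 - 2.0572*n^3 + 9.201*n^2 - 11.0644*n + 3.9601)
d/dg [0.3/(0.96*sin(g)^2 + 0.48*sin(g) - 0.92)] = -(0.576*sin(g) + 0.144)*cos(g)/(0.96*sin(g)^2 + 0.48*sin(g) - 0.92)^2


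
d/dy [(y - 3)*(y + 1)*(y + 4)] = 3*y^2 + 4*y - 11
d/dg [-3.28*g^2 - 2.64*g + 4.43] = -6.56*g - 2.64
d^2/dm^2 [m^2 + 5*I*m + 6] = 2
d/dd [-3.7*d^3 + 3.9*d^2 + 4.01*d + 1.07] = -11.1*d^2 + 7.8*d + 4.01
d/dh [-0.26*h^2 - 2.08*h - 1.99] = -0.52*h - 2.08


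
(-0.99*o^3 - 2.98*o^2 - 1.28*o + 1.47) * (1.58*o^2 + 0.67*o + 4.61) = -1.5642*o^5 - 5.3717*o^4 - 8.5829*o^3 - 12.2728*o^2 - 4.9159*o + 6.7767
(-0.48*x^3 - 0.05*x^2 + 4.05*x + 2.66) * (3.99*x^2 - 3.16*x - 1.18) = -1.9152*x^5 + 1.3173*x^4 + 16.8839*x^3 - 2.1256*x^2 - 13.1846*x - 3.1388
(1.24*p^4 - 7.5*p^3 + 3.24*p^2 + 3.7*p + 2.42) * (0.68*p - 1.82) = 0.8432*p^5 - 7.3568*p^4 + 15.8532*p^3 - 3.3808*p^2 - 5.0884*p - 4.4044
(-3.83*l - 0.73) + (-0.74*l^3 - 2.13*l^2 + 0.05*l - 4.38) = -0.74*l^3 - 2.13*l^2 - 3.78*l - 5.11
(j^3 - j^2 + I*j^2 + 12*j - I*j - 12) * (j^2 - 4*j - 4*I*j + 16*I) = j^5 - 5*j^4 - 3*I*j^4 + 20*j^3 + 15*I*j^3 - 80*j^2 - 60*I*j^2 + 64*j + 240*I*j - 192*I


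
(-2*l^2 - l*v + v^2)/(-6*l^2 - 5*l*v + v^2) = (-2*l + v)/(-6*l + v)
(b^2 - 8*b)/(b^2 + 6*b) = (b - 8)/(b + 6)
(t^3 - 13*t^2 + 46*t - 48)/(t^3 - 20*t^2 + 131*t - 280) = (t^2 - 5*t + 6)/(t^2 - 12*t + 35)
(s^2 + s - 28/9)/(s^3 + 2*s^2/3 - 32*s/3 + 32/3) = (s + 7/3)/(s^2 + 2*s - 8)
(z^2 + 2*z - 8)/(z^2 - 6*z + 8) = (z + 4)/(z - 4)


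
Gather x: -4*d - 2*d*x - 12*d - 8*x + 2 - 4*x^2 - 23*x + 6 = -16*d - 4*x^2 + x*(-2*d - 31) + 8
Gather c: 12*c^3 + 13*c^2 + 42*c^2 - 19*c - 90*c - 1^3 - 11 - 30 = 12*c^3 + 55*c^2 - 109*c - 42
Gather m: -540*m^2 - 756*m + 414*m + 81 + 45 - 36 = -540*m^2 - 342*m + 90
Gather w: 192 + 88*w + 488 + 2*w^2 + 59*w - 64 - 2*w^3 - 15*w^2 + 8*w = -2*w^3 - 13*w^2 + 155*w + 616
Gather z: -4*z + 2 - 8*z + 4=6 - 12*z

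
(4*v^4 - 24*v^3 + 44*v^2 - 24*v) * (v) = 4*v^5 - 24*v^4 + 44*v^3 - 24*v^2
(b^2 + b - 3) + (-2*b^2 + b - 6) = -b^2 + 2*b - 9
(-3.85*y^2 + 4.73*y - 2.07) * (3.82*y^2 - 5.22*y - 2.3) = -14.707*y^4 + 38.1656*y^3 - 23.743*y^2 - 0.0736000000000008*y + 4.761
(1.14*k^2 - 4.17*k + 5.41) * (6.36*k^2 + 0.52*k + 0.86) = 7.2504*k^4 - 25.9284*k^3 + 33.2196*k^2 - 0.773*k + 4.6526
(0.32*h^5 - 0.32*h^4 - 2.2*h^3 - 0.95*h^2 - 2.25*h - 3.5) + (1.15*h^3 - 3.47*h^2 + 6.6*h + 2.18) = 0.32*h^5 - 0.32*h^4 - 1.05*h^3 - 4.42*h^2 + 4.35*h - 1.32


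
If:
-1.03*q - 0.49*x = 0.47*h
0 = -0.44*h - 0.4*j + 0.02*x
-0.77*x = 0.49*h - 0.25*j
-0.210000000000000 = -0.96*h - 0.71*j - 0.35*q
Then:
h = 1.39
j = -1.59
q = 0.03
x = -1.40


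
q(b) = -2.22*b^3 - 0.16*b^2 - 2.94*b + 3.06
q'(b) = -6.66*b^2 - 0.32*b - 2.94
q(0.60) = 0.76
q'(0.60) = -5.53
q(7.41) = -930.76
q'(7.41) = -371.00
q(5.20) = -328.70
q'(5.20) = -184.69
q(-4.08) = 163.17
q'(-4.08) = -112.50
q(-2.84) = 60.97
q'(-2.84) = -55.75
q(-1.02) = 8.25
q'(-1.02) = -9.54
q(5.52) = -391.44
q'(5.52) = -207.64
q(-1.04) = 8.44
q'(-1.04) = -9.81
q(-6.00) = 494.46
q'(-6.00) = -240.78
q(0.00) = 3.06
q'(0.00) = -2.94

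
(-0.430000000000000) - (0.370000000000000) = -0.800000000000000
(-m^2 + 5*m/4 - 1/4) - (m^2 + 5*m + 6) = -2*m^2 - 15*m/4 - 25/4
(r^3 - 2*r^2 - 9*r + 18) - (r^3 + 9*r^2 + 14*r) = -11*r^2 - 23*r + 18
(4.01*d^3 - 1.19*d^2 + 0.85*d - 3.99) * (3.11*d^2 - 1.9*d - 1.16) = 12.4711*d^5 - 11.3199*d^4 + 0.2529*d^3 - 12.6435*d^2 + 6.595*d + 4.6284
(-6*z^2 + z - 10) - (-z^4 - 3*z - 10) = z^4 - 6*z^2 + 4*z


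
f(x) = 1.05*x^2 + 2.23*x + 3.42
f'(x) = 2.1*x + 2.23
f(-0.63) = 2.43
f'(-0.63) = 0.91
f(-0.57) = 2.49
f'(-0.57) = 1.03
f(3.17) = 21.04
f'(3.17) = 8.89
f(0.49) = 4.76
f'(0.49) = 3.26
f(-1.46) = 2.40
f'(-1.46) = -0.84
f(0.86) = 6.11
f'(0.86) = 4.04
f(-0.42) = 2.67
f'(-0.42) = 1.35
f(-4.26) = 12.98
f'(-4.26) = -6.72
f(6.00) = 54.60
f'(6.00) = 14.83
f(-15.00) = 206.22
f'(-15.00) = -29.27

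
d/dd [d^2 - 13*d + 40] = 2*d - 13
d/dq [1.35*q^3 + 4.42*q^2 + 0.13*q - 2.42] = 4.05*q^2 + 8.84*q + 0.13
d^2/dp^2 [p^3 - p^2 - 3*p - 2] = 6*p - 2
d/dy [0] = 0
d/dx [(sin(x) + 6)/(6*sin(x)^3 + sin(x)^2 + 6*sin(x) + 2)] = -(12*sin(x)^3 + 109*sin(x)^2 + 12*sin(x) + 34)*cos(x)/(6*sin(x)^3 + sin(x)^2 + 6*sin(x) + 2)^2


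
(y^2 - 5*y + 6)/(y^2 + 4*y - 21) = (y - 2)/(y + 7)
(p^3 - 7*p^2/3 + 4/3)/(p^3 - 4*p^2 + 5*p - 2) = (p + 2/3)/(p - 1)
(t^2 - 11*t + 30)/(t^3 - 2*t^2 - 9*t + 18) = (t^2 - 11*t + 30)/(t^3 - 2*t^2 - 9*t + 18)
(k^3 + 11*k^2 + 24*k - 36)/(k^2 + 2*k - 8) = (k^3 + 11*k^2 + 24*k - 36)/(k^2 + 2*k - 8)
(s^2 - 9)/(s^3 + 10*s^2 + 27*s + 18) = (s - 3)/(s^2 + 7*s + 6)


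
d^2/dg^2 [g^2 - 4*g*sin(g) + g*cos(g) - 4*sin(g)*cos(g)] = 4*g*sin(g) - g*cos(g) - 2*sin(g) + 8*sin(2*g) - 8*cos(g) + 2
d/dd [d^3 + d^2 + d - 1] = 3*d^2 + 2*d + 1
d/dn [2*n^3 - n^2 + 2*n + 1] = 6*n^2 - 2*n + 2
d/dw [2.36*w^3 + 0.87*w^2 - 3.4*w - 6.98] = 7.08*w^2 + 1.74*w - 3.4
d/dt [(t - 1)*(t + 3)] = 2*t + 2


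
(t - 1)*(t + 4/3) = t^2 + t/3 - 4/3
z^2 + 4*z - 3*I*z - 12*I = (z + 4)*(z - 3*I)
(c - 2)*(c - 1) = c^2 - 3*c + 2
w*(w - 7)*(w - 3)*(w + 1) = w^4 - 9*w^3 + 11*w^2 + 21*w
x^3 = x^3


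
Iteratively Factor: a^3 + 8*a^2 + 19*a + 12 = (a + 4)*(a^2 + 4*a + 3) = (a + 1)*(a + 4)*(a + 3)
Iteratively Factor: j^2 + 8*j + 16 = (j + 4)*(j + 4)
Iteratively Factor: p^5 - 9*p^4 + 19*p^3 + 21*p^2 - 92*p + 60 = (p - 2)*(p^4 - 7*p^3 + 5*p^2 + 31*p - 30) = (p - 3)*(p - 2)*(p^3 - 4*p^2 - 7*p + 10) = (p - 3)*(p - 2)*(p + 2)*(p^2 - 6*p + 5) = (p - 3)*(p - 2)*(p - 1)*(p + 2)*(p - 5)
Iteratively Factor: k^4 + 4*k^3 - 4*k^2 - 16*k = (k - 2)*(k^3 + 6*k^2 + 8*k) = k*(k - 2)*(k^2 + 6*k + 8) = k*(k - 2)*(k + 2)*(k + 4)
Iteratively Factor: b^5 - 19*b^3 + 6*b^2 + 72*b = (b - 3)*(b^4 + 3*b^3 - 10*b^2 - 24*b) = (b - 3)^2*(b^3 + 6*b^2 + 8*b) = (b - 3)^2*(b + 2)*(b^2 + 4*b) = (b - 3)^2*(b + 2)*(b + 4)*(b)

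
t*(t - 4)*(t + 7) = t^3 + 3*t^2 - 28*t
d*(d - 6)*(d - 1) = d^3 - 7*d^2 + 6*d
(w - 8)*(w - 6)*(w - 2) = w^3 - 16*w^2 + 76*w - 96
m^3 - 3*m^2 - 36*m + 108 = (m - 6)*(m - 3)*(m + 6)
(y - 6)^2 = y^2 - 12*y + 36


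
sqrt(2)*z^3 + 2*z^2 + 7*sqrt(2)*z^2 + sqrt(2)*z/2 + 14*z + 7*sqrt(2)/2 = (z + 7)*(z + sqrt(2)/2)*(sqrt(2)*z + 1)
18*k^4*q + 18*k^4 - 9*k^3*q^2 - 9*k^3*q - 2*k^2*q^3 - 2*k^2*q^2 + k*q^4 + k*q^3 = (-3*k + q)*(-2*k + q)*(3*k + q)*(k*q + k)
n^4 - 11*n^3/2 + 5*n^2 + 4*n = n*(n - 4)*(n - 2)*(n + 1/2)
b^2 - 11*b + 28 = (b - 7)*(b - 4)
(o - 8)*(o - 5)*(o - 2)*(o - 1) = o^4 - 16*o^3 + 81*o^2 - 146*o + 80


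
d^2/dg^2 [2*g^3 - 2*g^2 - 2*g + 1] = 12*g - 4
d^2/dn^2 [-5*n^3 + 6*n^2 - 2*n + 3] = 12 - 30*n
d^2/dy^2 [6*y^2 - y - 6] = 12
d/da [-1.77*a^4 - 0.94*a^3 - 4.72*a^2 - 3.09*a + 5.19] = -7.08*a^3 - 2.82*a^2 - 9.44*a - 3.09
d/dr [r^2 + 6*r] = 2*r + 6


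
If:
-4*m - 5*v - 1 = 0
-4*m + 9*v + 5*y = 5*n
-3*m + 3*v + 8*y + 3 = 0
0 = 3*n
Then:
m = -132/313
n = 0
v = 43/313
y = -183/313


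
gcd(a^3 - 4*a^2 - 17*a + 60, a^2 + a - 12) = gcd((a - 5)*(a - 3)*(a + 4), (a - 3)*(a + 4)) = a^2 + a - 12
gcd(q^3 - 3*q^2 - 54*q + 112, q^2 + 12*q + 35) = q + 7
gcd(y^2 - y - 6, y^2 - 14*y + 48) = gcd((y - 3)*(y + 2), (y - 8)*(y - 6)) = 1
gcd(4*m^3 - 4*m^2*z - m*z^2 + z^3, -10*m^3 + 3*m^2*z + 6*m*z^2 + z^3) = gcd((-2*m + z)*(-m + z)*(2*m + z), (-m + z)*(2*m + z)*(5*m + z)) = -2*m^2 + m*z + z^2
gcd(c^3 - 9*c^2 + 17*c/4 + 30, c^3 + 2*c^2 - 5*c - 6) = 1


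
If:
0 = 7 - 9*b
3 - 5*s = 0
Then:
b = 7/9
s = 3/5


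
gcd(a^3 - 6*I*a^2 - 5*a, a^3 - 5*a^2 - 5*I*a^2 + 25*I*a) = a^2 - 5*I*a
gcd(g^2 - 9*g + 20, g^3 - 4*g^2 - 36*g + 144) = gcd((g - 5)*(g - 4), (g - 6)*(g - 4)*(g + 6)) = g - 4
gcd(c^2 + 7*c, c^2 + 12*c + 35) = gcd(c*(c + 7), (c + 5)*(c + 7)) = c + 7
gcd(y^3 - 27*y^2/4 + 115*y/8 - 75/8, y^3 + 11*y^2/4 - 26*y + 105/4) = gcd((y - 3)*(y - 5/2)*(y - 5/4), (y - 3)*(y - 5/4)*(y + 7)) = y^2 - 17*y/4 + 15/4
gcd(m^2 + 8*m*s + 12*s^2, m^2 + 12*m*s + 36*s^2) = m + 6*s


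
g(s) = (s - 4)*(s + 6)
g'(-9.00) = -16.00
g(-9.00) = 39.00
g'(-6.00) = -10.00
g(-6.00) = 0.00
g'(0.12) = 2.24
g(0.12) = -23.75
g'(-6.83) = -11.66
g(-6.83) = 8.99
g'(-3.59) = -5.18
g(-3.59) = -18.29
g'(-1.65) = -1.30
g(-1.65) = -24.58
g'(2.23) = 6.46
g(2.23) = -14.57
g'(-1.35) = -0.70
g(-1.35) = -24.88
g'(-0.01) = 1.98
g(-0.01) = -24.02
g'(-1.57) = -1.14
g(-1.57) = -24.68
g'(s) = 2*s + 2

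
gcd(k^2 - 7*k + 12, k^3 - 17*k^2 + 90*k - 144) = k - 3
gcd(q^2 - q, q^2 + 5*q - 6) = q - 1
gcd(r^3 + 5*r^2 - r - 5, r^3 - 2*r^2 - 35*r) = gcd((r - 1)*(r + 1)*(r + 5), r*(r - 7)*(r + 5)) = r + 5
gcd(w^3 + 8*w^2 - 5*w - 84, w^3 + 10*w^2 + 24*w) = w + 4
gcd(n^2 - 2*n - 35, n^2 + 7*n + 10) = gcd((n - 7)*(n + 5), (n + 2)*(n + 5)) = n + 5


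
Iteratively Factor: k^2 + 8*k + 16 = (k + 4)*(k + 4)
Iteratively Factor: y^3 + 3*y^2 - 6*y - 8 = (y + 1)*(y^2 + 2*y - 8) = (y - 2)*(y + 1)*(y + 4)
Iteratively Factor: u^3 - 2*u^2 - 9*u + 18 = (u - 3)*(u^2 + u - 6) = (u - 3)*(u - 2)*(u + 3)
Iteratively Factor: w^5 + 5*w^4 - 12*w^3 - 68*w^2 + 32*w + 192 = (w - 2)*(w^4 + 7*w^3 + 2*w^2 - 64*w - 96) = (w - 3)*(w - 2)*(w^3 + 10*w^2 + 32*w + 32) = (w - 3)*(w - 2)*(w + 2)*(w^2 + 8*w + 16) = (w - 3)*(w - 2)*(w + 2)*(w + 4)*(w + 4)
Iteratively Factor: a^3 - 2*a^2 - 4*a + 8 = (a - 2)*(a^2 - 4) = (a - 2)^2*(a + 2)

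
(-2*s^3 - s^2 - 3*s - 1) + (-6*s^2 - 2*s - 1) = -2*s^3 - 7*s^2 - 5*s - 2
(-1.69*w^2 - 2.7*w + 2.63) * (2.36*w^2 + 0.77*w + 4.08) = -3.9884*w^4 - 7.6733*w^3 - 2.7674*w^2 - 8.9909*w + 10.7304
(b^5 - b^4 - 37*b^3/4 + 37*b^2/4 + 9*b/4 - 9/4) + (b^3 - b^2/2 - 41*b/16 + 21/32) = b^5 - b^4 - 33*b^3/4 + 35*b^2/4 - 5*b/16 - 51/32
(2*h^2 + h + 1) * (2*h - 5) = 4*h^3 - 8*h^2 - 3*h - 5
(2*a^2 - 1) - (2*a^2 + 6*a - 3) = 2 - 6*a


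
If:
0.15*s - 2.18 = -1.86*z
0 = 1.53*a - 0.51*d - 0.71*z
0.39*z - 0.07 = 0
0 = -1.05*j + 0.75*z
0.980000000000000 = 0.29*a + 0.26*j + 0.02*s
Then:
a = 2.42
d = 7.00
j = 0.13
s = 12.31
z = 0.18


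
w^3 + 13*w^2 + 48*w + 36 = (w + 1)*(w + 6)^2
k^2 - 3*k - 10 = (k - 5)*(k + 2)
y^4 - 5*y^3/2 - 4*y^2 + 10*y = y*(y - 5/2)*(y - 2)*(y + 2)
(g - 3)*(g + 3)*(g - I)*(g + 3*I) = g^4 + 2*I*g^3 - 6*g^2 - 18*I*g - 27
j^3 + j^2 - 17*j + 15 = (j - 3)*(j - 1)*(j + 5)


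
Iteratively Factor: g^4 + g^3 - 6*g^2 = (g)*(g^3 + g^2 - 6*g) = g*(g + 3)*(g^2 - 2*g) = g*(g - 2)*(g + 3)*(g)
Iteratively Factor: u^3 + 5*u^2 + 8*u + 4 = (u + 1)*(u^2 + 4*u + 4) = (u + 1)*(u + 2)*(u + 2)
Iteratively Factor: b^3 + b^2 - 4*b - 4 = (b - 2)*(b^2 + 3*b + 2) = (b - 2)*(b + 1)*(b + 2)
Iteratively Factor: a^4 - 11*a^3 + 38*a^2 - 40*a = (a - 2)*(a^3 - 9*a^2 + 20*a) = a*(a - 2)*(a^2 - 9*a + 20) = a*(a - 5)*(a - 2)*(a - 4)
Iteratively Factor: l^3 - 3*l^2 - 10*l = (l - 5)*(l^2 + 2*l) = l*(l - 5)*(l + 2)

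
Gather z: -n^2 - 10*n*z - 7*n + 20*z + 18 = -n^2 - 7*n + z*(20 - 10*n) + 18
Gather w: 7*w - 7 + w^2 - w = w^2 + 6*w - 7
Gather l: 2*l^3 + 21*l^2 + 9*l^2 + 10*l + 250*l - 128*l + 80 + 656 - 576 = 2*l^3 + 30*l^2 + 132*l + 160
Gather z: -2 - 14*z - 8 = -14*z - 10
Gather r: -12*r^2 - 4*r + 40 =-12*r^2 - 4*r + 40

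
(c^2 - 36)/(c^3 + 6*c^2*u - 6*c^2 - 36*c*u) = (c + 6)/(c*(c + 6*u))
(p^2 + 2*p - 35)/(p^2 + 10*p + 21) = (p - 5)/(p + 3)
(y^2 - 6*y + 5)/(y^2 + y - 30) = (y - 1)/(y + 6)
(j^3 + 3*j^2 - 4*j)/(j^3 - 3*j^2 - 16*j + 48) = j*(j - 1)/(j^2 - 7*j + 12)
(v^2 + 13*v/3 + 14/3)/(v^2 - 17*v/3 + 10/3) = (3*v^2 + 13*v + 14)/(3*v^2 - 17*v + 10)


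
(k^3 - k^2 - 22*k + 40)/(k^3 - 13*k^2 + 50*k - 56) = (k + 5)/(k - 7)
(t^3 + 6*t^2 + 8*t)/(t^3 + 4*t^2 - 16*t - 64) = t*(t + 2)/(t^2 - 16)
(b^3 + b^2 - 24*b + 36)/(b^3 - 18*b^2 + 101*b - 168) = (b^2 + 4*b - 12)/(b^2 - 15*b + 56)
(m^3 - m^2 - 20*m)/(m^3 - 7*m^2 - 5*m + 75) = m*(m + 4)/(m^2 - 2*m - 15)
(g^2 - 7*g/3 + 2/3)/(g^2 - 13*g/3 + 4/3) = (g - 2)/(g - 4)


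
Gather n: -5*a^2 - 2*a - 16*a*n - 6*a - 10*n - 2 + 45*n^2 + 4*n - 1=-5*a^2 - 8*a + 45*n^2 + n*(-16*a - 6) - 3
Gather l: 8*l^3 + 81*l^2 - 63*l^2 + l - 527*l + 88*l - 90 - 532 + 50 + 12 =8*l^3 + 18*l^2 - 438*l - 560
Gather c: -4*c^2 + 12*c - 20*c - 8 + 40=-4*c^2 - 8*c + 32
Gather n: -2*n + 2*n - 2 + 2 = 0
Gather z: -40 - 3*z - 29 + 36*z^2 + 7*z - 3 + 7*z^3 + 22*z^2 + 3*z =7*z^3 + 58*z^2 + 7*z - 72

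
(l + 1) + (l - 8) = 2*l - 7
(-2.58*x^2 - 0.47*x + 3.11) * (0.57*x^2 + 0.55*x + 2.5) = -1.4706*x^4 - 1.6869*x^3 - 4.9358*x^2 + 0.5355*x + 7.775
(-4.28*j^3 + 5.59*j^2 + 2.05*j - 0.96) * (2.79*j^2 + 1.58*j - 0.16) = -11.9412*j^5 + 8.8337*j^4 + 15.2365*j^3 - 0.3338*j^2 - 1.8448*j + 0.1536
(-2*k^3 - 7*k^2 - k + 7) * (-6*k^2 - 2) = 12*k^5 + 42*k^4 + 10*k^3 - 28*k^2 + 2*k - 14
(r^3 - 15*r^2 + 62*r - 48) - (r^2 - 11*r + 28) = r^3 - 16*r^2 + 73*r - 76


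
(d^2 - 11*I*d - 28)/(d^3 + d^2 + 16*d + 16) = (d - 7*I)/(d^2 + d*(1 + 4*I) + 4*I)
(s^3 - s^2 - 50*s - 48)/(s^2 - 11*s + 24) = (s^2 + 7*s + 6)/(s - 3)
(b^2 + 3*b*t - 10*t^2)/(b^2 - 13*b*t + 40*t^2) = (b^2 + 3*b*t - 10*t^2)/(b^2 - 13*b*t + 40*t^2)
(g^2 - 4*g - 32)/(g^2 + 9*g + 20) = (g - 8)/(g + 5)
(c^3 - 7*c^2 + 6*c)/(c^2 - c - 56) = c*(-c^2 + 7*c - 6)/(-c^2 + c + 56)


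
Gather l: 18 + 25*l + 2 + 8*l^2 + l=8*l^2 + 26*l + 20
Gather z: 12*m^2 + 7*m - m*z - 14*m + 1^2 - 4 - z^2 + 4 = 12*m^2 - m*z - 7*m - z^2 + 1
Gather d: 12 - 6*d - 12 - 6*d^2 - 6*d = -6*d^2 - 12*d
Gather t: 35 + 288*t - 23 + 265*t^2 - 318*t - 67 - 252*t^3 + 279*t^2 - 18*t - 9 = -252*t^3 + 544*t^2 - 48*t - 64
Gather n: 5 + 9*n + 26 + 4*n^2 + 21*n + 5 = 4*n^2 + 30*n + 36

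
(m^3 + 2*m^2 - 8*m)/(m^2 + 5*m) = (m^2 + 2*m - 8)/(m + 5)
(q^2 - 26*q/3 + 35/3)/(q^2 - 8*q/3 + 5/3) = (q - 7)/(q - 1)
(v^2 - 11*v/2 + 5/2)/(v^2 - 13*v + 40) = (v - 1/2)/(v - 8)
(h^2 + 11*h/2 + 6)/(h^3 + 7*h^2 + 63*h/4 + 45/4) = 2*(h + 4)/(2*h^2 + 11*h + 15)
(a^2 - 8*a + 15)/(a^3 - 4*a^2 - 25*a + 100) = (a - 3)/(a^2 + a - 20)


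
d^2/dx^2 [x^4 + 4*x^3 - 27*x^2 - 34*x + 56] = 12*x^2 + 24*x - 54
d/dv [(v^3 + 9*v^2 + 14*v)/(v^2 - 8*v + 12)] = (v^4 - 16*v^3 - 50*v^2 + 216*v + 168)/(v^4 - 16*v^3 + 88*v^2 - 192*v + 144)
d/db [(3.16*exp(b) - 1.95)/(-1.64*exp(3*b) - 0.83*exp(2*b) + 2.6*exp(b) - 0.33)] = (10.3648*exp(3*b) - 6.9712*exp(2*b) - 3.237*exp(b) + 4.0272)*exp(b)/(2.6896*exp(6*b) + 2.7224*exp(5*b) - 7.8391*exp(4*b) - 3.2336*exp(3*b) + 7.3078*exp(2*b) - 1.716*exp(b) + 0.1089)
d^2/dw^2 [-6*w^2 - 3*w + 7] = -12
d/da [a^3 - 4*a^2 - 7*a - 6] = 3*a^2 - 8*a - 7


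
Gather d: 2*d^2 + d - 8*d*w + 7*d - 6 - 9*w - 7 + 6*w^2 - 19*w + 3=2*d^2 + d*(8 - 8*w) + 6*w^2 - 28*w - 10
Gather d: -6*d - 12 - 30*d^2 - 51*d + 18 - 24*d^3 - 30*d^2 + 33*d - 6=-24*d^3 - 60*d^2 - 24*d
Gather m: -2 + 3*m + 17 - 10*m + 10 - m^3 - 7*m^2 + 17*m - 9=-m^3 - 7*m^2 + 10*m + 16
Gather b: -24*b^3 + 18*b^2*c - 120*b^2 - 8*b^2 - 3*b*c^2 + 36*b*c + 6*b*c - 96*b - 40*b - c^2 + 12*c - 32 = -24*b^3 + b^2*(18*c - 128) + b*(-3*c^2 + 42*c - 136) - c^2 + 12*c - 32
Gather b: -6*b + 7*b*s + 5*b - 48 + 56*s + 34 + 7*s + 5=b*(7*s - 1) + 63*s - 9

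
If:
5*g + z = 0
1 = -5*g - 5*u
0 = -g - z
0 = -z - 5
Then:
No Solution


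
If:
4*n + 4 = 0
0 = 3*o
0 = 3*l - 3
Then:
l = 1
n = -1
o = 0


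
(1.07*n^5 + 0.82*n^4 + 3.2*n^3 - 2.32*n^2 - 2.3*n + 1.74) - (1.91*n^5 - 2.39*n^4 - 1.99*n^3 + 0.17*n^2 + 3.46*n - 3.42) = -0.84*n^5 + 3.21*n^4 + 5.19*n^3 - 2.49*n^2 - 5.76*n + 5.16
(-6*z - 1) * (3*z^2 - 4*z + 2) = -18*z^3 + 21*z^2 - 8*z - 2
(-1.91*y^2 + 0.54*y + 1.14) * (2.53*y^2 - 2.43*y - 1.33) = -4.8323*y^4 + 6.0075*y^3 + 4.1123*y^2 - 3.4884*y - 1.5162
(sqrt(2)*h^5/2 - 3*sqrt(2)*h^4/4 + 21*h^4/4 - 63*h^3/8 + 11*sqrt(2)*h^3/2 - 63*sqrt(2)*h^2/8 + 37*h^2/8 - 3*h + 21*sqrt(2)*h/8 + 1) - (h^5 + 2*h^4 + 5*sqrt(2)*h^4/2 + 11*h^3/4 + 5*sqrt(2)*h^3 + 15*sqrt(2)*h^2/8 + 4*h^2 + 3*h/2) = -h^5 + sqrt(2)*h^5/2 - 13*sqrt(2)*h^4/4 + 13*h^4/4 - 85*h^3/8 + sqrt(2)*h^3/2 - 39*sqrt(2)*h^2/4 + 5*h^2/8 - 9*h/2 + 21*sqrt(2)*h/8 + 1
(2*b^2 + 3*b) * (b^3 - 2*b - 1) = 2*b^5 + 3*b^4 - 4*b^3 - 8*b^2 - 3*b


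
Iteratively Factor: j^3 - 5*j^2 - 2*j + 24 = (j + 2)*(j^2 - 7*j + 12) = (j - 3)*(j + 2)*(j - 4)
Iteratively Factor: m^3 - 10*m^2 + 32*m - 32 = (m - 4)*(m^2 - 6*m + 8) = (m - 4)^2*(m - 2)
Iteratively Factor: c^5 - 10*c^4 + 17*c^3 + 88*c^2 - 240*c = (c - 4)*(c^4 - 6*c^3 - 7*c^2 + 60*c) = c*(c - 4)*(c^3 - 6*c^2 - 7*c + 60) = c*(c - 5)*(c - 4)*(c^2 - c - 12) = c*(c - 5)*(c - 4)^2*(c + 3)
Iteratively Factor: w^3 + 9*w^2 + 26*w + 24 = (w + 2)*(w^2 + 7*w + 12) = (w + 2)*(w + 4)*(w + 3)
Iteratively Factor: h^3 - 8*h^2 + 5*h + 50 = (h - 5)*(h^2 - 3*h - 10) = (h - 5)*(h + 2)*(h - 5)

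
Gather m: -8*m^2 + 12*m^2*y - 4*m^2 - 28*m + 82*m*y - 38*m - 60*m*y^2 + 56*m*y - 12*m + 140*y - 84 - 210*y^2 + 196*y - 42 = m^2*(12*y - 12) + m*(-60*y^2 + 138*y - 78) - 210*y^2 + 336*y - 126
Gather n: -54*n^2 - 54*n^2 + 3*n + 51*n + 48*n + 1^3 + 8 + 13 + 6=-108*n^2 + 102*n + 28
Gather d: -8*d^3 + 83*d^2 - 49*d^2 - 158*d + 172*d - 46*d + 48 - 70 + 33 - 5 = -8*d^3 + 34*d^2 - 32*d + 6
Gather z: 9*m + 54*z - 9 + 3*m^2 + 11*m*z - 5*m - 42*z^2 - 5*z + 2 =3*m^2 + 4*m - 42*z^2 + z*(11*m + 49) - 7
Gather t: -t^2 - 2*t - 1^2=-t^2 - 2*t - 1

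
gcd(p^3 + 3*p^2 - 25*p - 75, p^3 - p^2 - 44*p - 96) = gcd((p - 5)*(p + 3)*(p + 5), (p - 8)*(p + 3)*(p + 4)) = p + 3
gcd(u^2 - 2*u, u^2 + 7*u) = u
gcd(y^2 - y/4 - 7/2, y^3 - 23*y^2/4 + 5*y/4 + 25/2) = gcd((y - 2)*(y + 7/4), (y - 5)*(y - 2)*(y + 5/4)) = y - 2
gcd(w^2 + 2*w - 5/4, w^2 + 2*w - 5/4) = w^2 + 2*w - 5/4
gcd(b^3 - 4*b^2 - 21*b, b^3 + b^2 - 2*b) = b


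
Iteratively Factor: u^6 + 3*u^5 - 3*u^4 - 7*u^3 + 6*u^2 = (u - 1)*(u^5 + 4*u^4 + u^3 - 6*u^2) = (u - 1)*(u + 2)*(u^4 + 2*u^3 - 3*u^2) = (u - 1)*(u + 2)*(u + 3)*(u^3 - u^2) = u*(u - 1)*(u + 2)*(u + 3)*(u^2 - u) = u^2*(u - 1)*(u + 2)*(u + 3)*(u - 1)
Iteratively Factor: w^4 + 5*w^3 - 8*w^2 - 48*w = (w + 4)*(w^3 + w^2 - 12*w) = (w - 3)*(w + 4)*(w^2 + 4*w) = w*(w - 3)*(w + 4)*(w + 4)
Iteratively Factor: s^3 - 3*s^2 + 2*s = (s)*(s^2 - 3*s + 2) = s*(s - 2)*(s - 1)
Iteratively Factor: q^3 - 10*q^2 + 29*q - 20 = (q - 5)*(q^2 - 5*q + 4) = (q - 5)*(q - 4)*(q - 1)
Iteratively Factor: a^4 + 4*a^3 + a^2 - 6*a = (a + 2)*(a^3 + 2*a^2 - 3*a) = (a - 1)*(a + 2)*(a^2 + 3*a) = (a - 1)*(a + 2)*(a + 3)*(a)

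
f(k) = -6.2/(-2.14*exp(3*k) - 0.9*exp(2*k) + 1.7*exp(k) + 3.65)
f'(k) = -6.2*(6.42*exp(3*k) + 1.8*exp(2*k) - 1.7*exp(k))/(-2.14*exp(3*k) - 0.9*exp(2*k) + 1.7*exp(k) + 3.65)^2 = (-39.804*exp(2*k) - 11.16*exp(k) + 10.54)*exp(k)/(2.14*exp(3*k) + 0.9*exp(2*k) - 1.7*exp(k) - 3.65)^2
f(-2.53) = -1.64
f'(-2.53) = 0.05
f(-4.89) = -1.69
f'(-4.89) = 0.01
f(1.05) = 0.13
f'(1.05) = -0.42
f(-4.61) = -1.69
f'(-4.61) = 0.01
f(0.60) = 0.67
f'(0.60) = -3.06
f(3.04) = 0.00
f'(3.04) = -0.00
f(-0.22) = -1.86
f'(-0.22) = -1.74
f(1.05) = 0.13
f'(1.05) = -0.42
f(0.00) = -2.68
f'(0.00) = -7.58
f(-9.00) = -1.70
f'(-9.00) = 0.00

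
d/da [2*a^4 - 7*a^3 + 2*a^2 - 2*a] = 8*a^3 - 21*a^2 + 4*a - 2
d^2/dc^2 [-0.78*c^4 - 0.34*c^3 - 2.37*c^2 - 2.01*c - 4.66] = -9.36*c^2 - 2.04*c - 4.74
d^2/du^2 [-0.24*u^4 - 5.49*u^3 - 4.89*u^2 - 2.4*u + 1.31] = -2.88*u^2 - 32.94*u - 9.78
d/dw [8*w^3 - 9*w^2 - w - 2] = 24*w^2 - 18*w - 1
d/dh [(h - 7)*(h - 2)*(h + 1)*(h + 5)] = 4*h^3 - 9*h^2 - 70*h + 39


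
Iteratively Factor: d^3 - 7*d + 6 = (d - 2)*(d^2 + 2*d - 3) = (d - 2)*(d + 3)*(d - 1)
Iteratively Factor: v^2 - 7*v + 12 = (v - 3)*(v - 4)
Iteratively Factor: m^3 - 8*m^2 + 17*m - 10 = (m - 5)*(m^2 - 3*m + 2) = (m - 5)*(m - 2)*(m - 1)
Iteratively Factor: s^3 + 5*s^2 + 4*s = (s)*(s^2 + 5*s + 4) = s*(s + 4)*(s + 1)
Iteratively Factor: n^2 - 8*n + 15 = (n - 5)*(n - 3)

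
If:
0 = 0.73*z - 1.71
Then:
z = 2.34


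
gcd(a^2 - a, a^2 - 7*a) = a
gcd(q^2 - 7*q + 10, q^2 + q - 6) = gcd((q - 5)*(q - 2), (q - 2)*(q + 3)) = q - 2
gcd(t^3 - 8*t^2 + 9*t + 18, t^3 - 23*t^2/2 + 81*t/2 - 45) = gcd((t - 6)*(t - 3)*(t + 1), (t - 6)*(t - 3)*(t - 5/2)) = t^2 - 9*t + 18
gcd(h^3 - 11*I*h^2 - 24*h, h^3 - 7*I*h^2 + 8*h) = h^2 - 8*I*h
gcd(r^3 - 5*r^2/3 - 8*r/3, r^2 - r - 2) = r + 1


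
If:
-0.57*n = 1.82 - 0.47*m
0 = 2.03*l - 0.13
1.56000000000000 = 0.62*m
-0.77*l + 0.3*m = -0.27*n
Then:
No Solution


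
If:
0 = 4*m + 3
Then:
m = -3/4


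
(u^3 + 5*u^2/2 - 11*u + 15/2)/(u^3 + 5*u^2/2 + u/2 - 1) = (2*u^3 + 5*u^2 - 22*u + 15)/(2*u^3 + 5*u^2 + u - 2)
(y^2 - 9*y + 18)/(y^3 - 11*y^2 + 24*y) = (y - 6)/(y*(y - 8))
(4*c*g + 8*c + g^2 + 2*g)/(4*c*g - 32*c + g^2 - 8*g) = (g + 2)/(g - 8)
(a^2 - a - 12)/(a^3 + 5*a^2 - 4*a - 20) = (a^2 - a - 12)/(a^3 + 5*a^2 - 4*a - 20)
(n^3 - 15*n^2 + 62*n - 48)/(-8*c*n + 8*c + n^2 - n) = (-n^2 + 14*n - 48)/(8*c - n)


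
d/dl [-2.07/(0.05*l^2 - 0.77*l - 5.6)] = (0.207*l - 1.5939)/(-0.05*l^2 + 0.77*l + 5.6)^2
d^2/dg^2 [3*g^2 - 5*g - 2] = 6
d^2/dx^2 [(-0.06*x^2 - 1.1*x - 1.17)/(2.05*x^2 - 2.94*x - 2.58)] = (-4.44089209850063e-16*x^4 - 9.96873999999999*x^3 - 31.40559*x^2 + 7.40214*x - 16.713612)/(8.615125*x^6 - 37.06605*x^5 + 20.63079*x^4 + 67.885776*x^3 - 25.964604*x^2 - 58.709448*x - 17.173512)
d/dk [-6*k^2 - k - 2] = -12*k - 1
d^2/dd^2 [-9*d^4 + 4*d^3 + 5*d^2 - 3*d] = -108*d^2 + 24*d + 10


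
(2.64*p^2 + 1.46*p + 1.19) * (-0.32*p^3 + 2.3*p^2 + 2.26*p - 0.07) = -0.8448*p^5 + 5.6048*p^4 + 8.9436*p^3 + 5.8518*p^2 + 2.5872*p - 0.0833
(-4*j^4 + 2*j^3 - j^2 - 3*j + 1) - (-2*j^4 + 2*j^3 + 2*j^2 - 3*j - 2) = -2*j^4 - 3*j^2 + 3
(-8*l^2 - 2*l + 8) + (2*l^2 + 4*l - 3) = -6*l^2 + 2*l + 5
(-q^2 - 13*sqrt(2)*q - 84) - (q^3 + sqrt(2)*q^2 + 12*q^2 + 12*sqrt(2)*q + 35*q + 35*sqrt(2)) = -q^3 - 13*q^2 - sqrt(2)*q^2 - 25*sqrt(2)*q - 35*q - 84 - 35*sqrt(2)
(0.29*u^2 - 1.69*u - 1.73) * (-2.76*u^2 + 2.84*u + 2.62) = -0.8004*u^4 + 5.488*u^3 + 0.735*u^2 - 9.341*u - 4.5326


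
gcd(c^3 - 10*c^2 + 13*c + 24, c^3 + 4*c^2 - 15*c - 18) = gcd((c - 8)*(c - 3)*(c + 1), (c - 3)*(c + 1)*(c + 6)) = c^2 - 2*c - 3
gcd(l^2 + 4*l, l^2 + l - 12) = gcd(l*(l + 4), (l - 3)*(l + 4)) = l + 4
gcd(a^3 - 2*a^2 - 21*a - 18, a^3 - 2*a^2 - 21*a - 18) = a^3 - 2*a^2 - 21*a - 18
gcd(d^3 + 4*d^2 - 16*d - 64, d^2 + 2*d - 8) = d + 4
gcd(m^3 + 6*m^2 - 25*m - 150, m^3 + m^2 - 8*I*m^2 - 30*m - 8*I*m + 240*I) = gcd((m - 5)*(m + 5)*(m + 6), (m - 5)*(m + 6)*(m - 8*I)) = m^2 + m - 30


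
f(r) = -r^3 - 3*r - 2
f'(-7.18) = -157.66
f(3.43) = -52.64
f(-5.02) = 139.57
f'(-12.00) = -435.00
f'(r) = -3*r^2 - 3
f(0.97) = -5.82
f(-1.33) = 4.34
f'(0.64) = -4.23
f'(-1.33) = -8.31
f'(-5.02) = -78.60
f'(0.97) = -5.82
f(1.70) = -12.01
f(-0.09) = -1.73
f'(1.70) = -11.67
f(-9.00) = 754.00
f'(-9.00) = -246.00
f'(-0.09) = -3.02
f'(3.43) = -38.29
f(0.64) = -4.18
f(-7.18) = 389.69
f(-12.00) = 1762.00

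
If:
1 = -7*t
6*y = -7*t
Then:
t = -1/7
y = 1/6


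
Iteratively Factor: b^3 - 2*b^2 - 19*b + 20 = (b - 1)*(b^2 - b - 20) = (b - 1)*(b + 4)*(b - 5)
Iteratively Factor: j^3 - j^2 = (j)*(j^2 - j) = j^2*(j - 1)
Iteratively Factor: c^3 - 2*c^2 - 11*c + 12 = (c + 3)*(c^2 - 5*c + 4) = (c - 4)*(c + 3)*(c - 1)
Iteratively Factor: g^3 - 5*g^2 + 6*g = (g)*(g^2 - 5*g + 6) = g*(g - 3)*(g - 2)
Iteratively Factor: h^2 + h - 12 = (h + 4)*(h - 3)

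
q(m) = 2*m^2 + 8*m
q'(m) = 4*m + 8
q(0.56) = 5.11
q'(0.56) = 10.24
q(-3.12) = -5.49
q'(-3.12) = -4.48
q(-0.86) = -5.40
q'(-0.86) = 4.56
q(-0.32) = -2.36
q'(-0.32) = 6.72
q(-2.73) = -6.93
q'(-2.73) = -2.92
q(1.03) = 10.36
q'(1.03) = 12.12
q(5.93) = 117.77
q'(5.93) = 31.72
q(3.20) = 46.08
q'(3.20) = 20.80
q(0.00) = 0.00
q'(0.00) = 8.00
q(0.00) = 0.00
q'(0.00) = 8.00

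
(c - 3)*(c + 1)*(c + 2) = c^3 - 7*c - 6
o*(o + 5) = o^2 + 5*o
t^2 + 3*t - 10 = (t - 2)*(t + 5)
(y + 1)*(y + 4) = y^2 + 5*y + 4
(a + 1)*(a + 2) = a^2 + 3*a + 2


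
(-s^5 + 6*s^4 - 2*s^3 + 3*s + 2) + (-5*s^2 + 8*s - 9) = -s^5 + 6*s^4 - 2*s^3 - 5*s^2 + 11*s - 7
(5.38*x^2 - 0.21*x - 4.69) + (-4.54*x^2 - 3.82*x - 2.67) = 0.84*x^2 - 4.03*x - 7.36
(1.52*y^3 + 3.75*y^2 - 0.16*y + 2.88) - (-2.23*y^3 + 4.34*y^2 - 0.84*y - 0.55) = 3.75*y^3 - 0.59*y^2 + 0.68*y + 3.43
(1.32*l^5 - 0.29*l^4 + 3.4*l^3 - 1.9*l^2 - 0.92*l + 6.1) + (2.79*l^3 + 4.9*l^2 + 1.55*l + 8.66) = 1.32*l^5 - 0.29*l^4 + 6.19*l^3 + 3.0*l^2 + 0.63*l + 14.76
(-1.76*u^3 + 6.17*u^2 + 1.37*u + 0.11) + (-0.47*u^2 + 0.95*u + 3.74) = -1.76*u^3 + 5.7*u^2 + 2.32*u + 3.85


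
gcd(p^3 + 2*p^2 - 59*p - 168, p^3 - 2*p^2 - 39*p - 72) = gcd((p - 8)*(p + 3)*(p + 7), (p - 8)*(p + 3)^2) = p^2 - 5*p - 24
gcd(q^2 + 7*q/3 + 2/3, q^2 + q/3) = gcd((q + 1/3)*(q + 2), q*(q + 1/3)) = q + 1/3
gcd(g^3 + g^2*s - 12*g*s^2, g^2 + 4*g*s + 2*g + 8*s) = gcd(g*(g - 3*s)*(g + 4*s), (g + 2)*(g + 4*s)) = g + 4*s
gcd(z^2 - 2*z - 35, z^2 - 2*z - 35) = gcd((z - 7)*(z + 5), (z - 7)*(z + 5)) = z^2 - 2*z - 35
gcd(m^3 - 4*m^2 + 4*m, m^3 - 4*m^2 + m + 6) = m - 2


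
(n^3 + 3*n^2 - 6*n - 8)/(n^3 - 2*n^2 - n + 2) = (n + 4)/(n - 1)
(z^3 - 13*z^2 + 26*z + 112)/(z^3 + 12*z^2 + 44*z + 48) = (z^2 - 15*z + 56)/(z^2 + 10*z + 24)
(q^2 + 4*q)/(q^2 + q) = (q + 4)/(q + 1)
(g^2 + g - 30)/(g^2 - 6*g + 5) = (g + 6)/(g - 1)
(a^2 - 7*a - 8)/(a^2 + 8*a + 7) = (a - 8)/(a + 7)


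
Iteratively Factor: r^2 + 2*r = (r)*(r + 2)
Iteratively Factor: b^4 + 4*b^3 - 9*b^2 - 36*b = (b + 4)*(b^3 - 9*b) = b*(b + 4)*(b^2 - 9) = b*(b + 3)*(b + 4)*(b - 3)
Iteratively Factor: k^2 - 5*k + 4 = (k - 4)*(k - 1)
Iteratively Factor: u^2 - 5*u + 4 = (u - 1)*(u - 4)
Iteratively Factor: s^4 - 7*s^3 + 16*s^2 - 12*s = (s - 2)*(s^3 - 5*s^2 + 6*s) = (s - 3)*(s - 2)*(s^2 - 2*s) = (s - 3)*(s - 2)^2*(s)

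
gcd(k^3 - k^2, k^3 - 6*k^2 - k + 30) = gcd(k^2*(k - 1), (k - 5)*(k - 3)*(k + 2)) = 1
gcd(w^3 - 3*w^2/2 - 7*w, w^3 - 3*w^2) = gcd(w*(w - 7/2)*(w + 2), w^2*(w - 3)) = w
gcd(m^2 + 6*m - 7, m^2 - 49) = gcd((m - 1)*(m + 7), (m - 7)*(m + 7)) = m + 7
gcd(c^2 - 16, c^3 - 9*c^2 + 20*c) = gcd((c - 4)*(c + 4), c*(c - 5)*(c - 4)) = c - 4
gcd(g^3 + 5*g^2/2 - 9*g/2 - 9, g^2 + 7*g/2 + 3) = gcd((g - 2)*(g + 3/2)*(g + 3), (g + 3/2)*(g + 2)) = g + 3/2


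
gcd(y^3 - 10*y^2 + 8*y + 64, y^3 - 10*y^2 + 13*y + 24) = y - 8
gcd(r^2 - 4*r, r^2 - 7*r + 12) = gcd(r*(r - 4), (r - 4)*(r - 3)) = r - 4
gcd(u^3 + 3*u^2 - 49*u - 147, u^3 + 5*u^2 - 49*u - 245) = u^2 - 49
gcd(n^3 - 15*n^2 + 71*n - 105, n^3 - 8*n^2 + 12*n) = 1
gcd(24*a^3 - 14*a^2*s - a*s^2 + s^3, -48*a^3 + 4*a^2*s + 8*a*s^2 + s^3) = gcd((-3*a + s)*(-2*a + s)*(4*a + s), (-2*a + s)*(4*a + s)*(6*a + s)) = -8*a^2 + 2*a*s + s^2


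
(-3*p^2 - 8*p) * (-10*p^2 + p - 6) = 30*p^4 + 77*p^3 + 10*p^2 + 48*p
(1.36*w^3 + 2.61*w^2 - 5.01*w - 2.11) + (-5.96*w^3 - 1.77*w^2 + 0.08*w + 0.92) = -4.6*w^3 + 0.84*w^2 - 4.93*w - 1.19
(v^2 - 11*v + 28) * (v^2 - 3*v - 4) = v^4 - 14*v^3 + 57*v^2 - 40*v - 112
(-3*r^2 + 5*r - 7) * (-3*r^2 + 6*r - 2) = 9*r^4 - 33*r^3 + 57*r^2 - 52*r + 14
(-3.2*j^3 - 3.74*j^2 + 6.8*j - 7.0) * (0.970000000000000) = -3.104*j^3 - 3.6278*j^2 + 6.596*j - 6.79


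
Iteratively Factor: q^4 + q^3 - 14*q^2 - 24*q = (q)*(q^3 + q^2 - 14*q - 24) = q*(q + 2)*(q^2 - q - 12) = q*(q - 4)*(q + 2)*(q + 3)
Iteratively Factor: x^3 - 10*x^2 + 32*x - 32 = (x - 4)*(x^2 - 6*x + 8) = (x - 4)^2*(x - 2)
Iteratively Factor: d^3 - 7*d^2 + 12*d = (d - 3)*(d^2 - 4*d) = d*(d - 3)*(d - 4)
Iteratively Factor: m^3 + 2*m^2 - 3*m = (m + 3)*(m^2 - m) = m*(m + 3)*(m - 1)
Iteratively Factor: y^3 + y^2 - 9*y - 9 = (y + 1)*(y^2 - 9) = (y - 3)*(y + 1)*(y + 3)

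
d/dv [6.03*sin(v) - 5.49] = 6.03*cos(v)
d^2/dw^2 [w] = 0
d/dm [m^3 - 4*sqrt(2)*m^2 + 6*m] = 3*m^2 - 8*sqrt(2)*m + 6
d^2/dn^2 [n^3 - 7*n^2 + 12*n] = 6*n - 14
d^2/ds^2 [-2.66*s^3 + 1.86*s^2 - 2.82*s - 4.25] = 3.72 - 15.96*s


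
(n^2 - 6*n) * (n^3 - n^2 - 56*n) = n^5 - 7*n^4 - 50*n^3 + 336*n^2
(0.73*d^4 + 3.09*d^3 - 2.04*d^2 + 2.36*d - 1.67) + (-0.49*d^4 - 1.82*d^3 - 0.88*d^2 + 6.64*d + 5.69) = 0.24*d^4 + 1.27*d^3 - 2.92*d^2 + 9.0*d + 4.02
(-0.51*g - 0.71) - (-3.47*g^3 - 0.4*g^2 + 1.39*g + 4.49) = 3.47*g^3 + 0.4*g^2 - 1.9*g - 5.2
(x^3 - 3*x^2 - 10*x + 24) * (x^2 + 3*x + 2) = x^5 - 17*x^3 - 12*x^2 + 52*x + 48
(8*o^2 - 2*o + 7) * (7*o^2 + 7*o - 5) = 56*o^4 + 42*o^3 - 5*o^2 + 59*o - 35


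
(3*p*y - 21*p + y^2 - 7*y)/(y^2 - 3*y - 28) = (3*p + y)/(y + 4)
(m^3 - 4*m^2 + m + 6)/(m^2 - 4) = (m^2 - 2*m - 3)/(m + 2)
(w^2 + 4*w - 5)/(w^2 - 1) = (w + 5)/(w + 1)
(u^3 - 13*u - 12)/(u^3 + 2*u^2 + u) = (u^2 - u - 12)/(u*(u + 1))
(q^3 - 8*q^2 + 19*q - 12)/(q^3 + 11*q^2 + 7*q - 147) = (q^2 - 5*q + 4)/(q^2 + 14*q + 49)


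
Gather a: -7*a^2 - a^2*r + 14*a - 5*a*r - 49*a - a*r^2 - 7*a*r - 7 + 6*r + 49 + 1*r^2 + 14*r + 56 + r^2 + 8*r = a^2*(-r - 7) + a*(-r^2 - 12*r - 35) + 2*r^2 + 28*r + 98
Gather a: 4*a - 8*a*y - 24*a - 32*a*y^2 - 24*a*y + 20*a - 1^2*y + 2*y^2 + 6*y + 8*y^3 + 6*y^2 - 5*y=a*(-32*y^2 - 32*y) + 8*y^3 + 8*y^2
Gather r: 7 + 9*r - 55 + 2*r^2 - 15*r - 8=2*r^2 - 6*r - 56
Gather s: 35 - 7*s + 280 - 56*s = 315 - 63*s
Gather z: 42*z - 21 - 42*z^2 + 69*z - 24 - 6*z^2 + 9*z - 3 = -48*z^2 + 120*z - 48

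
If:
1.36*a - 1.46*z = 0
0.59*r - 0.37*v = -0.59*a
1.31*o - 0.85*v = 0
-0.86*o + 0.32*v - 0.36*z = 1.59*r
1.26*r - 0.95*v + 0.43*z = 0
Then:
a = 0.00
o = 0.00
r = 0.00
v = 0.00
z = 0.00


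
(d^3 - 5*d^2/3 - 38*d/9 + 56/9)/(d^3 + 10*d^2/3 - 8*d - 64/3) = (9*d^2 - 33*d + 28)/(3*(3*d^2 + 4*d - 32))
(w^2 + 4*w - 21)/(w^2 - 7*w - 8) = (-w^2 - 4*w + 21)/(-w^2 + 7*w + 8)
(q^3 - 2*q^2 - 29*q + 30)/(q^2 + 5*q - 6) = (q^2 - q - 30)/(q + 6)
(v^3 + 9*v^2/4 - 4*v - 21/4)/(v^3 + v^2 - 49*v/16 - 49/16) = 4*(v + 3)/(4*v + 7)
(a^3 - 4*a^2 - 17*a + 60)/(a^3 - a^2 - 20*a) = (a - 3)/a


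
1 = 1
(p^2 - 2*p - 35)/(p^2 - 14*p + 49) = (p + 5)/(p - 7)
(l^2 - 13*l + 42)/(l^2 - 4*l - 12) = (l - 7)/(l + 2)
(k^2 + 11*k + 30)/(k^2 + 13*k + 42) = (k + 5)/(k + 7)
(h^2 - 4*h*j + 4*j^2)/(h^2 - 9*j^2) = (h^2 - 4*h*j + 4*j^2)/(h^2 - 9*j^2)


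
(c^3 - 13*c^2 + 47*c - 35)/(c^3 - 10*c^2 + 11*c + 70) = (c - 1)/(c + 2)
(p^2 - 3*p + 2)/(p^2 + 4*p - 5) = (p - 2)/(p + 5)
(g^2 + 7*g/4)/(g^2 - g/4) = (4*g + 7)/(4*g - 1)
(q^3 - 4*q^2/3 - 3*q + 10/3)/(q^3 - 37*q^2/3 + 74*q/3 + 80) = (q^2 - 3*q + 2)/(q^2 - 14*q + 48)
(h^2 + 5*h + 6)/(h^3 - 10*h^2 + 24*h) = (h^2 + 5*h + 6)/(h*(h^2 - 10*h + 24))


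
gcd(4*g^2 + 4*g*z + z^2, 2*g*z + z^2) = 2*g + z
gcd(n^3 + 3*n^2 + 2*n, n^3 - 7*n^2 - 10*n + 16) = n + 2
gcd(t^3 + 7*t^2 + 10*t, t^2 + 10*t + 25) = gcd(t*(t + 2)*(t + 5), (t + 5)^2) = t + 5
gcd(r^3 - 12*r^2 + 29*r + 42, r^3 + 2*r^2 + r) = r + 1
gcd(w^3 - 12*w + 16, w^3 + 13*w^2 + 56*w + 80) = w + 4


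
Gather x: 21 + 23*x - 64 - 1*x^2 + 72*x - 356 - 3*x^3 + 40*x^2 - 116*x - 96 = -3*x^3 + 39*x^2 - 21*x - 495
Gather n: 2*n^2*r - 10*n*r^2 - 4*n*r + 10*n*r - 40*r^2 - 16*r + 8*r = 2*n^2*r + n*(-10*r^2 + 6*r) - 40*r^2 - 8*r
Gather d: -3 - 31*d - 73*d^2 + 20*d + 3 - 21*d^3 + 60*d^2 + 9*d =-21*d^3 - 13*d^2 - 2*d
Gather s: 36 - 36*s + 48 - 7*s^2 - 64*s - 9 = -7*s^2 - 100*s + 75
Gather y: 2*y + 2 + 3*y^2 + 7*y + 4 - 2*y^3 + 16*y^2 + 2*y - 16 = -2*y^3 + 19*y^2 + 11*y - 10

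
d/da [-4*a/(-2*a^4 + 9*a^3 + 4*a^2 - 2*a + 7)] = 4*(-6*a^4 + 18*a^3 + 4*a^2 - 7)/(4*a^8 - 36*a^7 + 65*a^6 + 80*a^5 - 48*a^4 + 110*a^3 + 60*a^2 - 28*a + 49)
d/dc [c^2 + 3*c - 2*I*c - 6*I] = 2*c + 3 - 2*I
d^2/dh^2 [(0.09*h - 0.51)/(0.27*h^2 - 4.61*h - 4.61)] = ((1.1052 - 0.1458*h)*(-0.27*h^2 + 4.61*h + 4.61) - (0.09*h - 0.51)*(0.54*h - 4.61)*(1.08*h - 9.22))/(-0.27*h^2 + 4.61*h + 4.61)^3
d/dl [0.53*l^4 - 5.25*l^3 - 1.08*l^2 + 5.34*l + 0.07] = 2.12*l^3 - 15.75*l^2 - 2.16*l + 5.34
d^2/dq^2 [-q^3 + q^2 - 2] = 2 - 6*q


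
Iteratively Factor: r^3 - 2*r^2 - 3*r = (r - 3)*(r^2 + r) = (r - 3)*(r + 1)*(r)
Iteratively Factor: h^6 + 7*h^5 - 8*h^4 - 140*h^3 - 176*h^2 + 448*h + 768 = (h - 2)*(h^5 + 9*h^4 + 10*h^3 - 120*h^2 - 416*h - 384) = (h - 4)*(h - 2)*(h^4 + 13*h^3 + 62*h^2 + 128*h + 96) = (h - 4)*(h - 2)*(h + 4)*(h^3 + 9*h^2 + 26*h + 24) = (h - 4)*(h - 2)*(h + 2)*(h + 4)*(h^2 + 7*h + 12) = (h - 4)*(h - 2)*(h + 2)*(h + 3)*(h + 4)*(h + 4)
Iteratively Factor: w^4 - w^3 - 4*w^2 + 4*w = (w - 1)*(w^3 - 4*w) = (w - 1)*(w + 2)*(w^2 - 2*w) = w*(w - 1)*(w + 2)*(w - 2)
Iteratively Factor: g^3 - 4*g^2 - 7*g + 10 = (g + 2)*(g^2 - 6*g + 5) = (g - 1)*(g + 2)*(g - 5)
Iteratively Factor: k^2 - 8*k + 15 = (k - 5)*(k - 3)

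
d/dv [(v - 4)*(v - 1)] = 2*v - 5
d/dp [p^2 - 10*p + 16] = 2*p - 10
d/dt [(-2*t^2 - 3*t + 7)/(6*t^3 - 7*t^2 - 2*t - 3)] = (12*t^4 + 36*t^3 - 143*t^2 + 110*t + 23)/(36*t^6 - 84*t^5 + 25*t^4 - 8*t^3 + 46*t^2 + 12*t + 9)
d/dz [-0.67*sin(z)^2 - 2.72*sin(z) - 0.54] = -(1.34*sin(z) + 2.72)*cos(z)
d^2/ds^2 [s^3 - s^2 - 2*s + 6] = 6*s - 2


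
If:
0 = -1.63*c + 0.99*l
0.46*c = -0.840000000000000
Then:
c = -1.83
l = -3.01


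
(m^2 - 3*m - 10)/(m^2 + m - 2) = (m - 5)/(m - 1)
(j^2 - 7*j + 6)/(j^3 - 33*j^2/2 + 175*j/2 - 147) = 2*(j - 1)/(2*j^2 - 21*j + 49)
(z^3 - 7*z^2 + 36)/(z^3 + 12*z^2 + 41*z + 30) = (z^3 - 7*z^2 + 36)/(z^3 + 12*z^2 + 41*z + 30)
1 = 1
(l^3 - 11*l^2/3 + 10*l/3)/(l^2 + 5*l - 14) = l*(3*l - 5)/(3*(l + 7))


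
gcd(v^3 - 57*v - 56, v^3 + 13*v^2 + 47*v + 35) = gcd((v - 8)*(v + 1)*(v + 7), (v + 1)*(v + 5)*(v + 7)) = v^2 + 8*v + 7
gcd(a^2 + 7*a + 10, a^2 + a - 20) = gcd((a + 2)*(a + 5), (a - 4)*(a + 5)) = a + 5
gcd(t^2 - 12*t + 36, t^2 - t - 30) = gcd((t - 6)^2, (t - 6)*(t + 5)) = t - 6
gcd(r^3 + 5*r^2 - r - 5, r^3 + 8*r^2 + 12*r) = 1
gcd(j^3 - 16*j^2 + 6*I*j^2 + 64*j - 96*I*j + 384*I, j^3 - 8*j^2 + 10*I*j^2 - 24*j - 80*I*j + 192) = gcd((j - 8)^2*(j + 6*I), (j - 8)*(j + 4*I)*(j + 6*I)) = j^2 + j*(-8 + 6*I) - 48*I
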